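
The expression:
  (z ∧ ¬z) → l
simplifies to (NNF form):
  True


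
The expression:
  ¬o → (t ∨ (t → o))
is always true.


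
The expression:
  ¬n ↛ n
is always true.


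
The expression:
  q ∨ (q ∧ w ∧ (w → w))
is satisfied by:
  {q: True}


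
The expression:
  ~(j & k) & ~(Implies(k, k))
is never true.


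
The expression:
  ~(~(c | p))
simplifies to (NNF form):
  c | p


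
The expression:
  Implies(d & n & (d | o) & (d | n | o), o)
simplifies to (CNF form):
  o | ~d | ~n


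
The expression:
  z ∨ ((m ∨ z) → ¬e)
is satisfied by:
  {z: True, m: False, e: False}
  {m: False, e: False, z: False}
  {e: True, z: True, m: False}
  {e: True, m: False, z: False}
  {z: True, m: True, e: False}
  {m: True, z: False, e: False}
  {e: True, m: True, z: True}


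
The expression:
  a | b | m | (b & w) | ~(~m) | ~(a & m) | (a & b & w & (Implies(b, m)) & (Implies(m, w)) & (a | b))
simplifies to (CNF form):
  True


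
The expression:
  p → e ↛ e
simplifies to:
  ¬p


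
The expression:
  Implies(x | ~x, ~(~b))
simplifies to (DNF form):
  b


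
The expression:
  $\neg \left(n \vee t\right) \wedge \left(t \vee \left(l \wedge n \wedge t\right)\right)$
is never true.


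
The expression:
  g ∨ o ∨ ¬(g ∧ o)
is always true.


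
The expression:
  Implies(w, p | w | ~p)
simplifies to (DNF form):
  True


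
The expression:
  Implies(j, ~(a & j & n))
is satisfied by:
  {n: False, a: False, j: False}
  {j: True, n: False, a: False}
  {a: True, n: False, j: False}
  {j: True, a: True, n: False}
  {n: True, j: False, a: False}
  {j: True, n: True, a: False}
  {a: True, n: True, j: False}


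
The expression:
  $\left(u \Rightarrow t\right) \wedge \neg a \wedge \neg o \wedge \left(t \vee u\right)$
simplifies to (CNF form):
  $t \wedge \neg a \wedge \neg o$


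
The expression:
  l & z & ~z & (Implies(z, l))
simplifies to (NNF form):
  False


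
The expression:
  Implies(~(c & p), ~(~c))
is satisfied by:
  {c: True}


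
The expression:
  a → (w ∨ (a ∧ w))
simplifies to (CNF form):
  w ∨ ¬a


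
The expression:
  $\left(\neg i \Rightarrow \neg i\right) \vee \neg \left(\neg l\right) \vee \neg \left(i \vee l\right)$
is always true.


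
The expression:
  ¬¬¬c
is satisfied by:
  {c: False}


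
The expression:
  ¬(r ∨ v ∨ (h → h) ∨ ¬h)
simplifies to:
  False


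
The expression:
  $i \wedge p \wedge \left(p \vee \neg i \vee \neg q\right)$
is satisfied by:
  {i: True, p: True}


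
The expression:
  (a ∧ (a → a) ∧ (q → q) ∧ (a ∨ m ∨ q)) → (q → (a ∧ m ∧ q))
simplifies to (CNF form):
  m ∨ ¬a ∨ ¬q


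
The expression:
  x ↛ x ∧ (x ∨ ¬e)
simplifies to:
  False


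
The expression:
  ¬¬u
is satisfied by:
  {u: True}


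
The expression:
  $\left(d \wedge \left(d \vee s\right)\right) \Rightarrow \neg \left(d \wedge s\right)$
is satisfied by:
  {s: False, d: False}
  {d: True, s: False}
  {s: True, d: False}


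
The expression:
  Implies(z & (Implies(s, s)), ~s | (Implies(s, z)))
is always true.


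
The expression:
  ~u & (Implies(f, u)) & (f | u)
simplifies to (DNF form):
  False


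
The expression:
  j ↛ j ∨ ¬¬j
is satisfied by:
  {j: True}


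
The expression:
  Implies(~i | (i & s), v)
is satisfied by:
  {i: True, v: True, s: False}
  {v: True, s: False, i: False}
  {i: True, v: True, s: True}
  {v: True, s: True, i: False}
  {i: True, s: False, v: False}


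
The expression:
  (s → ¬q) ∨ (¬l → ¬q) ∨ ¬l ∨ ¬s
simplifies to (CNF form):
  True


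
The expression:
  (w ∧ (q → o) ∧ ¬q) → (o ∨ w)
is always true.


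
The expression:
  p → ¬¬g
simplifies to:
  g ∨ ¬p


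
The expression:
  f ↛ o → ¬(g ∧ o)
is always true.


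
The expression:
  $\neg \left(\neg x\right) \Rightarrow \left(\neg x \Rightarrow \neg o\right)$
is always true.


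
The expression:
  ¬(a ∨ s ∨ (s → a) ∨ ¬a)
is never true.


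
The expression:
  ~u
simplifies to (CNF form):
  ~u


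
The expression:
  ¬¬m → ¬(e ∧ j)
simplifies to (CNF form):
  ¬e ∨ ¬j ∨ ¬m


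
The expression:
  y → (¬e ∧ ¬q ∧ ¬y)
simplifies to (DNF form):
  ¬y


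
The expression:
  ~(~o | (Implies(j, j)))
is never true.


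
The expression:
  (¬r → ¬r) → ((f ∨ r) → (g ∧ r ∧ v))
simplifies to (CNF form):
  (g ∨ ¬r) ∧ (r ∨ ¬f) ∧ (v ∨ ¬r)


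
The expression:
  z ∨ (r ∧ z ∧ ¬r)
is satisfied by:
  {z: True}


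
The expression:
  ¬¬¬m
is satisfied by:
  {m: False}


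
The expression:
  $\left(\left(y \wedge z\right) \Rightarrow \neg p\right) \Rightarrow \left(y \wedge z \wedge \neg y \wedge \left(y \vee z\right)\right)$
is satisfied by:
  {z: True, p: True, y: True}


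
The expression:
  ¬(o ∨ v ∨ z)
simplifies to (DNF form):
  ¬o ∧ ¬v ∧ ¬z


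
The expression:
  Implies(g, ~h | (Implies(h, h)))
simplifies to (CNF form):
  True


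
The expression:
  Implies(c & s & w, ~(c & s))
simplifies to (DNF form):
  ~c | ~s | ~w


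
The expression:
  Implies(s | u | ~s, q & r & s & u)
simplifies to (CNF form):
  q & r & s & u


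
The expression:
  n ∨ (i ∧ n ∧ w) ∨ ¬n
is always true.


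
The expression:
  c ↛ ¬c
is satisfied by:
  {c: True}


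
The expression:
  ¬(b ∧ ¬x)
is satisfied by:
  {x: True, b: False}
  {b: False, x: False}
  {b: True, x: True}


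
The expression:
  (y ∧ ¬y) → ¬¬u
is always true.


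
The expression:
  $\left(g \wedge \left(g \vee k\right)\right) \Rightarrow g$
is always true.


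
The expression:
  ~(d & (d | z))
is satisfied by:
  {d: False}


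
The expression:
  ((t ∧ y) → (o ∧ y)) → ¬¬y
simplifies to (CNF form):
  y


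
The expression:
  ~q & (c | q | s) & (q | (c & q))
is never true.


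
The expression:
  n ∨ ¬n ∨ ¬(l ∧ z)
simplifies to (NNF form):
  True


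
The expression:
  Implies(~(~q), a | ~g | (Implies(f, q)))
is always true.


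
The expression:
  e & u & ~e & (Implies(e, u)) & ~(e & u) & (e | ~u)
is never true.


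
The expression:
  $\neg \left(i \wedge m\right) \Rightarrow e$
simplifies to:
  $e \vee \left(i \wedge m\right)$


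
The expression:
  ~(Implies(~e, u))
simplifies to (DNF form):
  ~e & ~u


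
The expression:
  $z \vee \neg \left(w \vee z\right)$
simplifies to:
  $z \vee \neg w$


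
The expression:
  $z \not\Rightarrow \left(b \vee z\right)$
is never true.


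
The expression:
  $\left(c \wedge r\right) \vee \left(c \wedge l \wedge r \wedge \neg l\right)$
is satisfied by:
  {r: True, c: True}


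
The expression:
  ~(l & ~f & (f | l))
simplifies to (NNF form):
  f | ~l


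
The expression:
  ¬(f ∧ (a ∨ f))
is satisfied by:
  {f: False}


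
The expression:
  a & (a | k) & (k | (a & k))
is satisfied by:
  {a: True, k: True}


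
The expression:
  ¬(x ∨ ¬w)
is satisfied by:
  {w: True, x: False}


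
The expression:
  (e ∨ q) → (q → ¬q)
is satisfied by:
  {q: False}


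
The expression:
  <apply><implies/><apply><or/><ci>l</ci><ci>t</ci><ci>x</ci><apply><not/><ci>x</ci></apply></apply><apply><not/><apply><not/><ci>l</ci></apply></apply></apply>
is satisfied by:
  {l: True}


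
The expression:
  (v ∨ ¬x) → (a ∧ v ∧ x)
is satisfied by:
  {a: True, x: True, v: False}
  {x: True, v: False, a: False}
  {a: True, v: True, x: True}


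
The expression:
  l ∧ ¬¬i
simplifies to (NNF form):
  i ∧ l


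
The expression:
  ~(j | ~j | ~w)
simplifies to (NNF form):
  False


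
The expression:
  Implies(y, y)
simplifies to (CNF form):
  True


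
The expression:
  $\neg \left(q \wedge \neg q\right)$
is always true.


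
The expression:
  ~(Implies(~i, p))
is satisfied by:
  {i: False, p: False}


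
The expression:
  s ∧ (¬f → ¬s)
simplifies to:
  f ∧ s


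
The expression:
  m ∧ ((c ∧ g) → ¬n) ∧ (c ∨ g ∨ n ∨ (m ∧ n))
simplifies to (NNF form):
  m ∧ (c ∨ g ∨ n) ∧ (¬c ∨ ¬g ∨ ¬n)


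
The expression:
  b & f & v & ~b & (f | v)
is never true.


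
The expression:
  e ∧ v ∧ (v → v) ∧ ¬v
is never true.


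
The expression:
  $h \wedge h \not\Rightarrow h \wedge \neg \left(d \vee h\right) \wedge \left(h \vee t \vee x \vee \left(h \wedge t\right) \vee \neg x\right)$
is never true.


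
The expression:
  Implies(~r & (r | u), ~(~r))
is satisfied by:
  {r: True, u: False}
  {u: False, r: False}
  {u: True, r: True}


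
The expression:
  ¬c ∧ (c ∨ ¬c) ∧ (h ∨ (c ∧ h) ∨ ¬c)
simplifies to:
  ¬c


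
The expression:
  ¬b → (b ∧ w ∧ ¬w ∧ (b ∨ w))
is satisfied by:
  {b: True}


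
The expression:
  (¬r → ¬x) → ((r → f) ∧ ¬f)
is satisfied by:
  {x: True, r: False, f: False}
  {r: False, f: False, x: False}
  {f: True, x: True, r: False}


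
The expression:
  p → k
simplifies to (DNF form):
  k ∨ ¬p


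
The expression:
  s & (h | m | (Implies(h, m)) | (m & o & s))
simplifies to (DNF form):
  s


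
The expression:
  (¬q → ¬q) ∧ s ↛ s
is never true.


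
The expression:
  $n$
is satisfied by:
  {n: True}


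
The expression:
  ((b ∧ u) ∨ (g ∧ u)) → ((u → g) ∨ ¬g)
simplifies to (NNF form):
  True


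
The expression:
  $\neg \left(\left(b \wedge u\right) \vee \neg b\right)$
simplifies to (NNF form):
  $b \wedge \neg u$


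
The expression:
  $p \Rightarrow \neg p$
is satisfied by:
  {p: False}


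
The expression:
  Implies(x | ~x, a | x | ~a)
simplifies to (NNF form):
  True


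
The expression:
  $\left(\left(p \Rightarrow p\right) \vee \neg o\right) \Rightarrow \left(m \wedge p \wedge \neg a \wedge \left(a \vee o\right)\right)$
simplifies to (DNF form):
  $m \wedge o \wedge p \wedge \neg a$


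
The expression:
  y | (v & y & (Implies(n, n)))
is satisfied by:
  {y: True}


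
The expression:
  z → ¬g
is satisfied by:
  {g: False, z: False}
  {z: True, g: False}
  {g: True, z: False}


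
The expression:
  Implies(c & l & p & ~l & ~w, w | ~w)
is always true.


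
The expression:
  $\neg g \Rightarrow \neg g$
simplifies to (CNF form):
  $\text{True}$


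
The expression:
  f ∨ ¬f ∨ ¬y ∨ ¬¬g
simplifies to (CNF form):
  True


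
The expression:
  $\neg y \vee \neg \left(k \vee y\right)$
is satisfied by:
  {y: False}


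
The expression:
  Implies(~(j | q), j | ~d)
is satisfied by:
  {q: True, j: True, d: False}
  {q: True, j: False, d: False}
  {j: True, q: False, d: False}
  {q: False, j: False, d: False}
  {d: True, q: True, j: True}
  {d: True, q: True, j: False}
  {d: True, j: True, q: False}


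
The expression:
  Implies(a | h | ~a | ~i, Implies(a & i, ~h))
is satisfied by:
  {h: False, a: False, i: False}
  {i: True, h: False, a: False}
  {a: True, h: False, i: False}
  {i: True, a: True, h: False}
  {h: True, i: False, a: False}
  {i: True, h: True, a: False}
  {a: True, h: True, i: False}


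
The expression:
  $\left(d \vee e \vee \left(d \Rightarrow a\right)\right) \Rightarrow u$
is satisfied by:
  {u: True}


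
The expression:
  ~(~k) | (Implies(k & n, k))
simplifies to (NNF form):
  True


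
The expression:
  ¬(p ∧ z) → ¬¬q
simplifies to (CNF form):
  (p ∨ q) ∧ (q ∨ z)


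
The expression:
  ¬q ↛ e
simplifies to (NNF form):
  e ∨ ¬q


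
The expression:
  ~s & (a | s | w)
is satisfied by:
  {a: True, w: True, s: False}
  {a: True, w: False, s: False}
  {w: True, a: False, s: False}


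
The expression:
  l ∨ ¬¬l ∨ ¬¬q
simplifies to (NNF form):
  l ∨ q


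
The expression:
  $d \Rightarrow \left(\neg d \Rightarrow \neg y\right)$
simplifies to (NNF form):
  $\text{True}$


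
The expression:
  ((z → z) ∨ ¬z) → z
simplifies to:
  z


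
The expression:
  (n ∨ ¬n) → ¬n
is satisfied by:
  {n: False}


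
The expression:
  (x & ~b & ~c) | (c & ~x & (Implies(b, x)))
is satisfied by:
  {x: True, b: False, c: False}
  {c: True, b: False, x: False}


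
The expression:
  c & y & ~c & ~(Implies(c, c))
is never true.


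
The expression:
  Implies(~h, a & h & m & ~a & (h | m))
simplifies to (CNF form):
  h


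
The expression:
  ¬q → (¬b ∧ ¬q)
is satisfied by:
  {q: True, b: False}
  {b: False, q: False}
  {b: True, q: True}


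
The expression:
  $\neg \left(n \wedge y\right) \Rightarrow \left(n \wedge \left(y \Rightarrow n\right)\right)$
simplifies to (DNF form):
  $n$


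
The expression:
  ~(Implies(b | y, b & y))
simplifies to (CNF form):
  (b | y) & (b | ~b) & (y | ~y) & (~b | ~y)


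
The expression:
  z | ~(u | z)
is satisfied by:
  {z: True, u: False}
  {u: False, z: False}
  {u: True, z: True}


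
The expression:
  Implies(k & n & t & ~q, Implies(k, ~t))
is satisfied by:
  {q: True, k: False, t: False, n: False}
  {q: False, k: False, t: False, n: False}
  {n: True, q: True, k: False, t: False}
  {n: True, q: False, k: False, t: False}
  {q: True, t: True, n: False, k: False}
  {t: True, n: False, k: False, q: False}
  {n: True, t: True, q: True, k: False}
  {n: True, t: True, q: False, k: False}
  {q: True, k: True, n: False, t: False}
  {k: True, n: False, t: False, q: False}
  {q: True, n: True, k: True, t: False}
  {n: True, k: True, q: False, t: False}
  {q: True, t: True, k: True, n: False}
  {t: True, k: True, n: False, q: False}
  {n: True, t: True, k: True, q: True}


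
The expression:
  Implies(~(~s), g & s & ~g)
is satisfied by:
  {s: False}


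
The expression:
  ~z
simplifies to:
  ~z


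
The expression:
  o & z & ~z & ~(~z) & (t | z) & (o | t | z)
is never true.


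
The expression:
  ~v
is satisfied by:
  {v: False}


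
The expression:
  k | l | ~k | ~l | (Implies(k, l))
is always true.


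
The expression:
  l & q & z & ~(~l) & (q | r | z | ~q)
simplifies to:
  l & q & z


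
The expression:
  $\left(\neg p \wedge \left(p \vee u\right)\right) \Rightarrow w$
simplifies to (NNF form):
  $p \vee w \vee \neg u$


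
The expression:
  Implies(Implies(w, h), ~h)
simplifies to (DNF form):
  ~h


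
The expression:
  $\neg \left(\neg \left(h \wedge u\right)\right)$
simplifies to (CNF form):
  $h \wedge u$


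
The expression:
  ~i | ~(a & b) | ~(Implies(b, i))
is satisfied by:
  {a: False, i: False, b: False}
  {b: True, a: False, i: False}
  {i: True, a: False, b: False}
  {b: True, i: True, a: False}
  {a: True, b: False, i: False}
  {b: True, a: True, i: False}
  {i: True, a: True, b: False}


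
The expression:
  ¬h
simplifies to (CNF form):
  ¬h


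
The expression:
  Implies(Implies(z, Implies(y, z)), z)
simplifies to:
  z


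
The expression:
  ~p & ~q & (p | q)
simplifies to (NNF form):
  False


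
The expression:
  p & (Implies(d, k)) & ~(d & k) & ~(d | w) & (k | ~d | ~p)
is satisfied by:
  {p: True, d: False, w: False}


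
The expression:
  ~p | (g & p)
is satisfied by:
  {g: True, p: False}
  {p: False, g: False}
  {p: True, g: True}


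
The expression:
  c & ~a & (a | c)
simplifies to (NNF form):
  c & ~a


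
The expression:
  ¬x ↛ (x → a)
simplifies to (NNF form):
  False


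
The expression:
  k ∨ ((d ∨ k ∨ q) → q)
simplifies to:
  k ∨ q ∨ ¬d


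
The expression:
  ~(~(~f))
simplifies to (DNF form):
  ~f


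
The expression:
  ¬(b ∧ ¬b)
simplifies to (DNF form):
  True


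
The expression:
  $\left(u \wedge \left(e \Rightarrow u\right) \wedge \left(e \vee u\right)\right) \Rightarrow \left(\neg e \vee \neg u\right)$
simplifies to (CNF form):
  $\neg e \vee \neg u$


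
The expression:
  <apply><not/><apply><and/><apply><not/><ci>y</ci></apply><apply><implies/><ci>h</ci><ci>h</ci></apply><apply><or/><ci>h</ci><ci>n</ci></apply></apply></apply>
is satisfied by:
  {y: True, h: False, n: False}
  {y: True, n: True, h: False}
  {y: True, h: True, n: False}
  {y: True, n: True, h: True}
  {n: False, h: False, y: False}


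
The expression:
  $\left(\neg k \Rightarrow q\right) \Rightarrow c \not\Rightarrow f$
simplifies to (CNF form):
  $\left(c \vee \neg k\right) \wedge \left(c \vee \neg q\right) \wedge \left(\neg f \vee \neg k\right) \wedge \left(\neg f \vee \neg q\right)$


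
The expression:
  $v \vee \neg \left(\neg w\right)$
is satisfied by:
  {v: True, w: True}
  {v: True, w: False}
  {w: True, v: False}


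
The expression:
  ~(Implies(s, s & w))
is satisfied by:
  {s: True, w: False}


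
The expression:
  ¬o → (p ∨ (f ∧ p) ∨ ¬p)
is always true.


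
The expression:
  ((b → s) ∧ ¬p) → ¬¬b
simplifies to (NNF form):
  b ∨ p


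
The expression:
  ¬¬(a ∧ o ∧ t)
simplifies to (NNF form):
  a ∧ o ∧ t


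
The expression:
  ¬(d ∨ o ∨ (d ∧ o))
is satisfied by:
  {d: False, o: False}


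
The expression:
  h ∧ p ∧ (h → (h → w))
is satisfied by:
  {h: True, p: True, w: True}


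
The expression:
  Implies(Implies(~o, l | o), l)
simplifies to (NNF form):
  l | ~o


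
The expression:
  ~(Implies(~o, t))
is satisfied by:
  {o: False, t: False}


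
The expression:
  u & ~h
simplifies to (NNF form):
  u & ~h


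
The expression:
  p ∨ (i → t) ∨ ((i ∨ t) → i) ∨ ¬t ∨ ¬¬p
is always true.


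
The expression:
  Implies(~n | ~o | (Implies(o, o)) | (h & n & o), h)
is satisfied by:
  {h: True}


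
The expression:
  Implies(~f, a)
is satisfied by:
  {a: True, f: True}
  {a: True, f: False}
  {f: True, a: False}


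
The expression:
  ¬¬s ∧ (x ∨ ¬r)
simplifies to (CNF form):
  s ∧ (x ∨ ¬r)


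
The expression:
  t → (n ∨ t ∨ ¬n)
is always true.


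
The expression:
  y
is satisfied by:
  {y: True}


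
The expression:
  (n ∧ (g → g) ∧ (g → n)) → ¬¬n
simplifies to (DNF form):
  True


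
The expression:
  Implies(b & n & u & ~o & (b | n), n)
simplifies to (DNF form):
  True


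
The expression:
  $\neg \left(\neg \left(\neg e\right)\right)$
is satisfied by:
  {e: False}


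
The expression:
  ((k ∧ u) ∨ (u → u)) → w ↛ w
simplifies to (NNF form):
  False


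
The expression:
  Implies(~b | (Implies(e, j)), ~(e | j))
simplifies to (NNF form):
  ~j & (b | ~e)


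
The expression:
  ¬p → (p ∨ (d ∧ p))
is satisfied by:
  {p: True}


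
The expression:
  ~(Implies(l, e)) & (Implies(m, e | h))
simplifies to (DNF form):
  (h & l & ~e) | (l & ~e & ~m)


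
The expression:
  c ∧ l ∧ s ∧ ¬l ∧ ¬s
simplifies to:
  False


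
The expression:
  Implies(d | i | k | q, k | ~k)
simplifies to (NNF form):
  True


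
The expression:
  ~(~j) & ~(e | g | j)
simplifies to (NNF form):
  False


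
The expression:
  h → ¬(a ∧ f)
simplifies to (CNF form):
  ¬a ∨ ¬f ∨ ¬h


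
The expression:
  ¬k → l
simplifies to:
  k ∨ l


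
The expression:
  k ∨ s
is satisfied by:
  {k: True, s: True}
  {k: True, s: False}
  {s: True, k: False}


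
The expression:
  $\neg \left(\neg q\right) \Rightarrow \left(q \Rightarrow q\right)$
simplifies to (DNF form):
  $\text{True}$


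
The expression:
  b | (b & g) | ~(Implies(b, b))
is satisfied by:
  {b: True}


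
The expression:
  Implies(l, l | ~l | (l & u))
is always true.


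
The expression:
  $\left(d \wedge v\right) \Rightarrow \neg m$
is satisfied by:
  {m: False, d: False, v: False}
  {v: True, m: False, d: False}
  {d: True, m: False, v: False}
  {v: True, d: True, m: False}
  {m: True, v: False, d: False}
  {v: True, m: True, d: False}
  {d: True, m: True, v: False}


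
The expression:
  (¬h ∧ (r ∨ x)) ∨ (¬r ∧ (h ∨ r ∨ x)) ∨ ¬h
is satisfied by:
  {h: False, r: False}
  {r: True, h: False}
  {h: True, r: False}


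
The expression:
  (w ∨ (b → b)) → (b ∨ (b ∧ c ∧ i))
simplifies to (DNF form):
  b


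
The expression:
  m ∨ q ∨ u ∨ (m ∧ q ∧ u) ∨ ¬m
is always true.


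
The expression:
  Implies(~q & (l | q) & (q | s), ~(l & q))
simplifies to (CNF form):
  True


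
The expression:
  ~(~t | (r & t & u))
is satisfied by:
  {t: True, u: False, r: False}
  {t: True, r: True, u: False}
  {t: True, u: True, r: False}


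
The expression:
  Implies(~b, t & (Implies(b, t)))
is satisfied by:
  {b: True, t: True}
  {b: True, t: False}
  {t: True, b: False}


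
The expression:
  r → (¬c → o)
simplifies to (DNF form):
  c ∨ o ∨ ¬r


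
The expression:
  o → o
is always true.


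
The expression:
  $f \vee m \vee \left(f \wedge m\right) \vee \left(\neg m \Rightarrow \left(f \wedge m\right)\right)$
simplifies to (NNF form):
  $f \vee m$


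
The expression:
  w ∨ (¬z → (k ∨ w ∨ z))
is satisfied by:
  {k: True, z: True, w: True}
  {k: True, z: True, w: False}
  {k: True, w: True, z: False}
  {k: True, w: False, z: False}
  {z: True, w: True, k: False}
  {z: True, w: False, k: False}
  {w: True, z: False, k: False}


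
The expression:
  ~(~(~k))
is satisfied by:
  {k: False}


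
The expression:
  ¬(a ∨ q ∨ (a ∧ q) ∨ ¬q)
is never true.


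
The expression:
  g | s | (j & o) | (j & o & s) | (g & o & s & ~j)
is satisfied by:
  {o: True, g: True, s: True, j: True}
  {o: True, g: True, s: True, j: False}
  {g: True, s: True, j: True, o: False}
  {g: True, s: True, j: False, o: False}
  {o: True, g: True, j: True, s: False}
  {o: True, g: True, j: False, s: False}
  {g: True, j: True, s: False, o: False}
  {g: True, j: False, s: False, o: False}
  {o: True, s: True, j: True, g: False}
  {o: True, s: True, j: False, g: False}
  {s: True, j: True, g: False, o: False}
  {s: True, g: False, j: False, o: False}
  {o: True, j: True, g: False, s: False}


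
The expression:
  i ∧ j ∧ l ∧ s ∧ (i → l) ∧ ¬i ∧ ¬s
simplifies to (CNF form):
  False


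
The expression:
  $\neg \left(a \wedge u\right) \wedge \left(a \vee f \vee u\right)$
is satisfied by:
  {f: True, a: False, u: False}
  {u: True, f: True, a: False}
  {u: True, f: False, a: False}
  {a: True, f: True, u: False}
  {a: True, f: False, u: False}


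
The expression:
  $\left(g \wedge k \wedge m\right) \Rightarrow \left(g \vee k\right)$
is always true.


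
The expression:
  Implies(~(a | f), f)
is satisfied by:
  {a: True, f: True}
  {a: True, f: False}
  {f: True, a: False}


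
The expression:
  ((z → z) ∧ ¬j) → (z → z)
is always true.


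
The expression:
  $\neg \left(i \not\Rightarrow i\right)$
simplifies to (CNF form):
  $\text{True}$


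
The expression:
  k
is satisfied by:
  {k: True}


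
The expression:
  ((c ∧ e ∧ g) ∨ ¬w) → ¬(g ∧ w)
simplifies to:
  ¬c ∨ ¬e ∨ ¬g ∨ ¬w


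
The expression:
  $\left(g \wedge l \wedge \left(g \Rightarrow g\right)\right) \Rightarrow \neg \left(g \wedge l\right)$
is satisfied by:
  {l: False, g: False}
  {g: True, l: False}
  {l: True, g: False}


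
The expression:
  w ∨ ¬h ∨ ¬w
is always true.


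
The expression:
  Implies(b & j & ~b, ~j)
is always true.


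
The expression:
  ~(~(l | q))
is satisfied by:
  {q: True, l: True}
  {q: True, l: False}
  {l: True, q: False}


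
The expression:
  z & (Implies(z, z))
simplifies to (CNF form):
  z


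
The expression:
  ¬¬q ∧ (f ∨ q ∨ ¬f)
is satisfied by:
  {q: True}


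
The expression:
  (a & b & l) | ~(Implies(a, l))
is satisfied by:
  {a: True, b: True, l: False}
  {a: True, l: False, b: False}
  {a: True, b: True, l: True}


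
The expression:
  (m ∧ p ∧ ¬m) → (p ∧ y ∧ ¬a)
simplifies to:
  True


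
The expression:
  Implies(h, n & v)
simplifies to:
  ~h | (n & v)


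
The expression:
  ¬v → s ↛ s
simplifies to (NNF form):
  v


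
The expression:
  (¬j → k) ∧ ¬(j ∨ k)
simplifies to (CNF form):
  False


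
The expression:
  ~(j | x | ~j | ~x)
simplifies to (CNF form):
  False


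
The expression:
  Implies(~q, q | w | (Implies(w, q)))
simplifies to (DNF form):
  True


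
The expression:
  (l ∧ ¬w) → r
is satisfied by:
  {r: True, w: True, l: False}
  {r: True, l: False, w: False}
  {w: True, l: False, r: False}
  {w: False, l: False, r: False}
  {r: True, w: True, l: True}
  {r: True, l: True, w: False}
  {w: True, l: True, r: False}


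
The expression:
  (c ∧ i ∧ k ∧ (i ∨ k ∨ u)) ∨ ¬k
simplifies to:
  (c ∧ i) ∨ ¬k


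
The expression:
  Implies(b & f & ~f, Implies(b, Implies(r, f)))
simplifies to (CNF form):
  True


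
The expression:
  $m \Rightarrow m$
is always true.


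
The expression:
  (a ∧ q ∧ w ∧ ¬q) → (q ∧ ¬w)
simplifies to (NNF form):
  True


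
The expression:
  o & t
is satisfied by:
  {t: True, o: True}


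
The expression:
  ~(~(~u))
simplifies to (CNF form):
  ~u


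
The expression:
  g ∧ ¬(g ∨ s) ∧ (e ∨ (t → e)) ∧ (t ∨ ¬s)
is never true.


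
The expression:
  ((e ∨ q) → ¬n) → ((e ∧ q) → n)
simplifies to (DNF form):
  n ∨ ¬e ∨ ¬q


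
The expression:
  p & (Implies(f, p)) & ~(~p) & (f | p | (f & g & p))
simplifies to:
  p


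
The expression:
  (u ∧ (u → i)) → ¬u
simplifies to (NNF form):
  ¬i ∨ ¬u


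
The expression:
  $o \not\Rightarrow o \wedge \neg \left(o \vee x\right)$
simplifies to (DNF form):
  $\text{False}$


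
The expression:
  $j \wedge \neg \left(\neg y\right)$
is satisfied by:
  {j: True, y: True}


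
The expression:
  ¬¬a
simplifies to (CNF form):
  a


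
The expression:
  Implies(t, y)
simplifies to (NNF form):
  y | ~t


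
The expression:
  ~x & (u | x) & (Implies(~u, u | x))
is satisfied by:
  {u: True, x: False}


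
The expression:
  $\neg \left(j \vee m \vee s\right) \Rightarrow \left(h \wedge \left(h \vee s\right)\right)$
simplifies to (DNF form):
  $h \vee j \vee m \vee s$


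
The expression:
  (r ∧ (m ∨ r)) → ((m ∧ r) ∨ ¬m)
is always true.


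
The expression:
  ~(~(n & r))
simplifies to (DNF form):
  n & r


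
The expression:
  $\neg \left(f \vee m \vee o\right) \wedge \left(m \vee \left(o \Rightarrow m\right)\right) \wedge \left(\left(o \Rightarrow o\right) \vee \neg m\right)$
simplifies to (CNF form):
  $\neg f \wedge \neg m \wedge \neg o$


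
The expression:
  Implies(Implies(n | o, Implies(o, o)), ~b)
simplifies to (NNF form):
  ~b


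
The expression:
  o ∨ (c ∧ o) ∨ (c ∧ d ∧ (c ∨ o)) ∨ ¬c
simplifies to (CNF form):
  d ∨ o ∨ ¬c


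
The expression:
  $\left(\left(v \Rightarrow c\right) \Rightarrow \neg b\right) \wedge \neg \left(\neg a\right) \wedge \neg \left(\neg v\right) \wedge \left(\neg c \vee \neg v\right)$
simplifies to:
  $a \wedge v \wedge \neg c$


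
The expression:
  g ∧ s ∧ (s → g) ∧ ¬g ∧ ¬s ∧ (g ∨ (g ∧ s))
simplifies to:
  False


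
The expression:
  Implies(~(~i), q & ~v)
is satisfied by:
  {q: True, i: False, v: False}
  {q: False, i: False, v: False}
  {v: True, q: True, i: False}
  {v: True, q: False, i: False}
  {i: True, q: True, v: False}


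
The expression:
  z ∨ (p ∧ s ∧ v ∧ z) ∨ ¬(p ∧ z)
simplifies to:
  True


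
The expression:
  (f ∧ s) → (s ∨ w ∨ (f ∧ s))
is always true.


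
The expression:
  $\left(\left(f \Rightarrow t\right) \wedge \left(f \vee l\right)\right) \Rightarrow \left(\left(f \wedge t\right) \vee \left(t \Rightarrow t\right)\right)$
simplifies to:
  $\text{True}$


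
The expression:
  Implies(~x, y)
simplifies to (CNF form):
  x | y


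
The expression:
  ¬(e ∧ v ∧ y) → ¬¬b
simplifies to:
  b ∨ (e ∧ v ∧ y)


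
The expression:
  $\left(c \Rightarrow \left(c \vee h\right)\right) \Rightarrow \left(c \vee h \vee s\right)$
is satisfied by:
  {s: True, c: True, h: True}
  {s: True, c: True, h: False}
  {s: True, h: True, c: False}
  {s: True, h: False, c: False}
  {c: True, h: True, s: False}
  {c: True, h: False, s: False}
  {h: True, c: False, s: False}


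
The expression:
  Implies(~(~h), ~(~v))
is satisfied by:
  {v: True, h: False}
  {h: False, v: False}
  {h: True, v: True}


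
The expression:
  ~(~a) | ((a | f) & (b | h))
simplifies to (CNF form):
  (a | f) & (a | b | f) & (a | b | h) & (a | f | h)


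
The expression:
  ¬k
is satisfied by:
  {k: False}


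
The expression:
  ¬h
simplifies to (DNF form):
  ¬h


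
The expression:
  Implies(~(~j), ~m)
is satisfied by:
  {m: False, j: False}
  {j: True, m: False}
  {m: True, j: False}


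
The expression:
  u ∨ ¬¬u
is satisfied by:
  {u: True}


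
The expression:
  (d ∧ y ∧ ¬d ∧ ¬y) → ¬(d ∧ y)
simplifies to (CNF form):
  True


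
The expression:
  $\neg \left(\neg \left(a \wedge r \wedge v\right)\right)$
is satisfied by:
  {r: True, a: True, v: True}


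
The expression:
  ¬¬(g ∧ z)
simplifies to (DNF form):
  g ∧ z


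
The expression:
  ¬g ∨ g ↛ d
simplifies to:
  ¬d ∨ ¬g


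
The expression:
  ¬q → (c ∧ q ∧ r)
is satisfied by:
  {q: True}


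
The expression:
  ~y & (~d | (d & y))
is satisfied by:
  {d: False, y: False}


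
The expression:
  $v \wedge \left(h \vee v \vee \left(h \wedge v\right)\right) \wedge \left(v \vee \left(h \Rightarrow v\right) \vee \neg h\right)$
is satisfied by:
  {v: True}


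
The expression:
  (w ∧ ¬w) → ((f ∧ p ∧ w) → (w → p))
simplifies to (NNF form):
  True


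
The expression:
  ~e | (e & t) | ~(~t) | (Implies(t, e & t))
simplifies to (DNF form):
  True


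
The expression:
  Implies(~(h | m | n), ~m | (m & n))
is always true.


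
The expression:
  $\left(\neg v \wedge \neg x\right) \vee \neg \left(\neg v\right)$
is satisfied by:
  {v: True, x: False}
  {x: False, v: False}
  {x: True, v: True}


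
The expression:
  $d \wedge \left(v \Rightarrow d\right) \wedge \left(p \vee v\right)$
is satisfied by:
  {v: True, p: True, d: True}
  {v: True, d: True, p: False}
  {p: True, d: True, v: False}


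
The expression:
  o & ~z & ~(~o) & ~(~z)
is never true.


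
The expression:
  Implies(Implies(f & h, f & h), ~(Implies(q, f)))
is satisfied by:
  {q: True, f: False}


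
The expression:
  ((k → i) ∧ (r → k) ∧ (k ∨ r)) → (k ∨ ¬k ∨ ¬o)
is always true.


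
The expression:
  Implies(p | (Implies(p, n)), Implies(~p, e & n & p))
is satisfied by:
  {p: True}


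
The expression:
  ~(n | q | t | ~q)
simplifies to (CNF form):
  False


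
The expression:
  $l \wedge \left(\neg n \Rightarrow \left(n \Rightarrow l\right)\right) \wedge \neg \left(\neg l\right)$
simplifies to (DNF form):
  $l$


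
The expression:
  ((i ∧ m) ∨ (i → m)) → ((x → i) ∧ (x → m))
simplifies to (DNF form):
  i ∨ ¬x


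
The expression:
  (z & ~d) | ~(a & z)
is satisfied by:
  {z: False, d: False, a: False}
  {a: True, z: False, d: False}
  {d: True, z: False, a: False}
  {a: True, d: True, z: False}
  {z: True, a: False, d: False}
  {a: True, z: True, d: False}
  {d: True, z: True, a: False}


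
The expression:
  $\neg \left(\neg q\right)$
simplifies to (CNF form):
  $q$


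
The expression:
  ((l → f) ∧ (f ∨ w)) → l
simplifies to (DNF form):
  l ∨ (¬f ∧ ¬w)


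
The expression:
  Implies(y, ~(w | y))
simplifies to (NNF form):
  ~y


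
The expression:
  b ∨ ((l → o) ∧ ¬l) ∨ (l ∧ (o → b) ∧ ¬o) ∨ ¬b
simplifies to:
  True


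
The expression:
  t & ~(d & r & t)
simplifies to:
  t & (~d | ~r)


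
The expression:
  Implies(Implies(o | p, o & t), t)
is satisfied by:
  {t: True, p: True, o: True}
  {t: True, p: True, o: False}
  {t: True, o: True, p: False}
  {t: True, o: False, p: False}
  {p: True, o: True, t: False}
  {p: True, o: False, t: False}
  {o: True, p: False, t: False}


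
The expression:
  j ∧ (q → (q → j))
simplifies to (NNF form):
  j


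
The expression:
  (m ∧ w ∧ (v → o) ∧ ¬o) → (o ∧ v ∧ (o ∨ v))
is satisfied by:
  {o: True, v: True, w: False, m: False}
  {o: True, w: False, m: False, v: False}
  {v: True, w: False, m: False, o: False}
  {v: False, w: False, m: False, o: False}
  {o: True, m: True, v: True, w: False}
  {o: True, m: True, v: False, w: False}
  {m: True, v: True, o: False, w: False}
  {m: True, o: False, w: False, v: False}
  {v: True, o: True, w: True, m: False}
  {o: True, w: True, v: False, m: False}
  {v: True, w: True, o: False, m: False}
  {w: True, o: False, m: False, v: False}
  {o: True, m: True, w: True, v: True}
  {o: True, m: True, w: True, v: False}
  {m: True, w: True, v: True, o: False}


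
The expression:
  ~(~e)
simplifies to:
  e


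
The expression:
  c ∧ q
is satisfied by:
  {c: True, q: True}


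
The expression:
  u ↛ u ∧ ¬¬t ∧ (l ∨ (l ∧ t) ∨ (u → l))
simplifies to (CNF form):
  False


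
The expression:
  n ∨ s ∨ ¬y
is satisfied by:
  {n: True, s: True, y: False}
  {n: True, s: False, y: False}
  {s: True, n: False, y: False}
  {n: False, s: False, y: False}
  {n: True, y: True, s: True}
  {n: True, y: True, s: False}
  {y: True, s: True, n: False}


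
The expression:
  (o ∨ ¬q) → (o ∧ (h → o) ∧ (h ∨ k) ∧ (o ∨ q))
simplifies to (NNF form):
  (h ∧ o) ∨ (k ∧ o) ∨ (q ∧ ¬o)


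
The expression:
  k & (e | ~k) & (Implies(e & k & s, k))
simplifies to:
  e & k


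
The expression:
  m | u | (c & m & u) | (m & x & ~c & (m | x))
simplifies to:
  m | u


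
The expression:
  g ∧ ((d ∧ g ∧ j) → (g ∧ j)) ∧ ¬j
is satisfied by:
  {g: True, j: False}


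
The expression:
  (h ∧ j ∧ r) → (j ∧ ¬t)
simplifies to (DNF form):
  ¬h ∨ ¬j ∨ ¬r ∨ ¬t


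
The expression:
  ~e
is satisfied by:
  {e: False}


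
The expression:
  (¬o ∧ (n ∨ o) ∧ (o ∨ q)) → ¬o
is always true.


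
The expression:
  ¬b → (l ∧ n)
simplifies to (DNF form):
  b ∨ (l ∧ n)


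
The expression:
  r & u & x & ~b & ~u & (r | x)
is never true.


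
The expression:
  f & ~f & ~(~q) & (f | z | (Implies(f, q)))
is never true.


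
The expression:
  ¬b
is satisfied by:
  {b: False}


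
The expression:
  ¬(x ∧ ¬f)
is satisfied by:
  {f: True, x: False}
  {x: False, f: False}
  {x: True, f: True}


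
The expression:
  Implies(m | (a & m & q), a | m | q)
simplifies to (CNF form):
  True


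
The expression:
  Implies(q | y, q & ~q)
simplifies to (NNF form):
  ~q & ~y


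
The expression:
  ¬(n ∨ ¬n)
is never true.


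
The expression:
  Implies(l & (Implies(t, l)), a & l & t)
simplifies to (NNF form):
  ~l | (a & t)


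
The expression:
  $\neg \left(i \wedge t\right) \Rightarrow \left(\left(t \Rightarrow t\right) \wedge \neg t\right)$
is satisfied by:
  {i: True, t: False}
  {t: False, i: False}
  {t: True, i: True}


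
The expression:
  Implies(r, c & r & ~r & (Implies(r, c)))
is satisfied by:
  {r: False}


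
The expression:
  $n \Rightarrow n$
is always true.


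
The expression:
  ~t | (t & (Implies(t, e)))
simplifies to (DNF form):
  e | ~t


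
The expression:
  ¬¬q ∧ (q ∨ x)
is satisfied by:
  {q: True}


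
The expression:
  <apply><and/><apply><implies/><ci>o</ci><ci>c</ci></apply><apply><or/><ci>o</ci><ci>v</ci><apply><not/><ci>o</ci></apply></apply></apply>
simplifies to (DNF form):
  <apply><or/><ci>c</ci><apply><not/><ci>o</ci></apply></apply>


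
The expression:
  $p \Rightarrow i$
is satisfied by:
  {i: True, p: False}
  {p: False, i: False}
  {p: True, i: True}


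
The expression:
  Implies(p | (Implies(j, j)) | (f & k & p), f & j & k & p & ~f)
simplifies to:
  False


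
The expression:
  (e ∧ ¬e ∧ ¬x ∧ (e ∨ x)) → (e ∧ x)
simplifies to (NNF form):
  True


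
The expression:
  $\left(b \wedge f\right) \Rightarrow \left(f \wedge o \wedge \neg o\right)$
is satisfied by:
  {b: False, f: False}
  {f: True, b: False}
  {b: True, f: False}


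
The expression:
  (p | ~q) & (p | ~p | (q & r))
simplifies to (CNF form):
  p | ~q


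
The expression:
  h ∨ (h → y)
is always true.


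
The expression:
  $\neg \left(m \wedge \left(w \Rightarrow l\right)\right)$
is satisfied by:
  {w: True, l: False, m: False}
  {l: False, m: False, w: False}
  {w: True, l: True, m: False}
  {l: True, w: False, m: False}
  {m: True, w: True, l: False}


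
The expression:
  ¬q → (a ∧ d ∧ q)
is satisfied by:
  {q: True}


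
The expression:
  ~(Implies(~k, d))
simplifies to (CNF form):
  ~d & ~k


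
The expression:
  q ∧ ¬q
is never true.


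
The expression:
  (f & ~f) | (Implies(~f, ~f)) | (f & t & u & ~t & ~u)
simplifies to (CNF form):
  True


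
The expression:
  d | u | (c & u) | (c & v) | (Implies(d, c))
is always true.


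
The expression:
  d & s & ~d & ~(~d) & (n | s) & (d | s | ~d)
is never true.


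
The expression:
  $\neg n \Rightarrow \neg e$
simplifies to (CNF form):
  $n \vee \neg e$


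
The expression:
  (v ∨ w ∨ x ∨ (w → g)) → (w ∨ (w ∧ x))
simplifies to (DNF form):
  w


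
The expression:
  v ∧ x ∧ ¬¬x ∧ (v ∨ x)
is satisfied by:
  {x: True, v: True}


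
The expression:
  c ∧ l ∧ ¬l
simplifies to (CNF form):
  False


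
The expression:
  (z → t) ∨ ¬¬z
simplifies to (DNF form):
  True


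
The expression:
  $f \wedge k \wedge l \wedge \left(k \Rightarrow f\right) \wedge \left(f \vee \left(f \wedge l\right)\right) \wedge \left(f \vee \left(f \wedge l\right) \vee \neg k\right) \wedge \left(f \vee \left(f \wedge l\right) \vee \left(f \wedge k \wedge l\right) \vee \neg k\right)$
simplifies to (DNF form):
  $f \wedge k \wedge l$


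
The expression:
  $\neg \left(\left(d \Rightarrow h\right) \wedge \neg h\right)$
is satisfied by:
  {d: True, h: True}
  {d: True, h: False}
  {h: True, d: False}


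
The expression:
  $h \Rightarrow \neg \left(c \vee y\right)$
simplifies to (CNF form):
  $\left(\neg c \vee \neg h\right) \wedge \left(\neg h \vee \neg y\right)$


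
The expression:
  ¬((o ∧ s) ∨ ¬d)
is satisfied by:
  {d: True, s: False, o: False}
  {o: True, d: True, s: False}
  {s: True, d: True, o: False}
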